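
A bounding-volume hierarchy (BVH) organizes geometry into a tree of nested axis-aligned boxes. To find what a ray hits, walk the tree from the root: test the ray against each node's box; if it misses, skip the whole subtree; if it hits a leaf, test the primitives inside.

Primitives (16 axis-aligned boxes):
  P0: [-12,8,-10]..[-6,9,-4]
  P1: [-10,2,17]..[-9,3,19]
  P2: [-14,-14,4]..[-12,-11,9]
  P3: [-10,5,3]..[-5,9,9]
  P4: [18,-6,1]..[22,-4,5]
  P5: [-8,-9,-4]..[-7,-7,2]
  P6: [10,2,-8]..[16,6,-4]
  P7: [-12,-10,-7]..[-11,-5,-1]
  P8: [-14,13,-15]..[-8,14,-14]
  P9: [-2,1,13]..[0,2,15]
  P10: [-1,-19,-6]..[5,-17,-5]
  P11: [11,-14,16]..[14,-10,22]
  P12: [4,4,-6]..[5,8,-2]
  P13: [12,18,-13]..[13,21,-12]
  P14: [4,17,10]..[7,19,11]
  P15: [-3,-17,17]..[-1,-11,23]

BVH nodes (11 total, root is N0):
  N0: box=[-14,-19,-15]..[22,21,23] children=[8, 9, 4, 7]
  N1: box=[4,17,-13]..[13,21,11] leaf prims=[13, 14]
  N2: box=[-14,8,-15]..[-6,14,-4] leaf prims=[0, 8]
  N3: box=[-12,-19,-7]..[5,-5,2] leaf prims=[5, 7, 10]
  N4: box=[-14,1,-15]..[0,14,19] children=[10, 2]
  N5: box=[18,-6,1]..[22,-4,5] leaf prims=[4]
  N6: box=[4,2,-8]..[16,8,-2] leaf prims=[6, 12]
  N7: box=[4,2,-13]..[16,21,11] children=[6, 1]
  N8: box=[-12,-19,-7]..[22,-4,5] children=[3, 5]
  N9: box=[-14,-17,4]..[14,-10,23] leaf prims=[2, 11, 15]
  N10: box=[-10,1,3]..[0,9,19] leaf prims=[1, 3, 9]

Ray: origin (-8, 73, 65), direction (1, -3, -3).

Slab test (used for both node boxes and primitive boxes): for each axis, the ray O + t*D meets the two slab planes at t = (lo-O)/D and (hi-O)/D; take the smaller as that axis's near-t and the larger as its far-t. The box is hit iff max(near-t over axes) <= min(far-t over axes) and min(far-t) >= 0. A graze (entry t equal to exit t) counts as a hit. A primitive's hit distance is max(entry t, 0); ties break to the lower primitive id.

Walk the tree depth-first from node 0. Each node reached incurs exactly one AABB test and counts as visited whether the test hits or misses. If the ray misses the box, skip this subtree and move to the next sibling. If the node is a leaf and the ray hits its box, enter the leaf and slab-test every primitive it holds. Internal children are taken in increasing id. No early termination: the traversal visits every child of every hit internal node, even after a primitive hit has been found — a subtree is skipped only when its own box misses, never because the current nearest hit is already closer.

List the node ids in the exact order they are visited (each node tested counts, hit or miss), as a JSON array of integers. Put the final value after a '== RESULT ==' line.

Traverse from the root:
N0 x:[-6,30] y:[52/3,92/3] z:[14,80/3] -> hit [52/3,80/3], descend [4, 7, 8, 9]
  N4 x:[-6,8] y:[59/3,24] z:[46/3,80/3] -> miss, prune
  N7 x:[12,24] y:[52/3,71/3] z:[18,26] -> hit [18,71/3], descend [1, 6]
    N1 x:[12,21] y:[52/3,56/3] z:[18,26] -> hit [18,56/3] leaf, test {P13(miss), P14(miss)}
    N6 x:[12,24] y:[65/3,71/3] z:[67/3,73/3] -> hit [67/3,71/3] leaf, test {P6@t=23, P12(miss)}
  N8 x:[-4,30] y:[77/3,92/3] z:[20,24] -> miss, prune
  N9 x:[-6,22] y:[83/3,30] z:[14,61/3] -> miss, prune

Summary -> nodes [0, 4, 7, 1, 6, 8, 9]; box-tests=7; leaf-entries=2; first=P6

== RESULT ==
[0, 4, 7, 1, 6, 8, 9]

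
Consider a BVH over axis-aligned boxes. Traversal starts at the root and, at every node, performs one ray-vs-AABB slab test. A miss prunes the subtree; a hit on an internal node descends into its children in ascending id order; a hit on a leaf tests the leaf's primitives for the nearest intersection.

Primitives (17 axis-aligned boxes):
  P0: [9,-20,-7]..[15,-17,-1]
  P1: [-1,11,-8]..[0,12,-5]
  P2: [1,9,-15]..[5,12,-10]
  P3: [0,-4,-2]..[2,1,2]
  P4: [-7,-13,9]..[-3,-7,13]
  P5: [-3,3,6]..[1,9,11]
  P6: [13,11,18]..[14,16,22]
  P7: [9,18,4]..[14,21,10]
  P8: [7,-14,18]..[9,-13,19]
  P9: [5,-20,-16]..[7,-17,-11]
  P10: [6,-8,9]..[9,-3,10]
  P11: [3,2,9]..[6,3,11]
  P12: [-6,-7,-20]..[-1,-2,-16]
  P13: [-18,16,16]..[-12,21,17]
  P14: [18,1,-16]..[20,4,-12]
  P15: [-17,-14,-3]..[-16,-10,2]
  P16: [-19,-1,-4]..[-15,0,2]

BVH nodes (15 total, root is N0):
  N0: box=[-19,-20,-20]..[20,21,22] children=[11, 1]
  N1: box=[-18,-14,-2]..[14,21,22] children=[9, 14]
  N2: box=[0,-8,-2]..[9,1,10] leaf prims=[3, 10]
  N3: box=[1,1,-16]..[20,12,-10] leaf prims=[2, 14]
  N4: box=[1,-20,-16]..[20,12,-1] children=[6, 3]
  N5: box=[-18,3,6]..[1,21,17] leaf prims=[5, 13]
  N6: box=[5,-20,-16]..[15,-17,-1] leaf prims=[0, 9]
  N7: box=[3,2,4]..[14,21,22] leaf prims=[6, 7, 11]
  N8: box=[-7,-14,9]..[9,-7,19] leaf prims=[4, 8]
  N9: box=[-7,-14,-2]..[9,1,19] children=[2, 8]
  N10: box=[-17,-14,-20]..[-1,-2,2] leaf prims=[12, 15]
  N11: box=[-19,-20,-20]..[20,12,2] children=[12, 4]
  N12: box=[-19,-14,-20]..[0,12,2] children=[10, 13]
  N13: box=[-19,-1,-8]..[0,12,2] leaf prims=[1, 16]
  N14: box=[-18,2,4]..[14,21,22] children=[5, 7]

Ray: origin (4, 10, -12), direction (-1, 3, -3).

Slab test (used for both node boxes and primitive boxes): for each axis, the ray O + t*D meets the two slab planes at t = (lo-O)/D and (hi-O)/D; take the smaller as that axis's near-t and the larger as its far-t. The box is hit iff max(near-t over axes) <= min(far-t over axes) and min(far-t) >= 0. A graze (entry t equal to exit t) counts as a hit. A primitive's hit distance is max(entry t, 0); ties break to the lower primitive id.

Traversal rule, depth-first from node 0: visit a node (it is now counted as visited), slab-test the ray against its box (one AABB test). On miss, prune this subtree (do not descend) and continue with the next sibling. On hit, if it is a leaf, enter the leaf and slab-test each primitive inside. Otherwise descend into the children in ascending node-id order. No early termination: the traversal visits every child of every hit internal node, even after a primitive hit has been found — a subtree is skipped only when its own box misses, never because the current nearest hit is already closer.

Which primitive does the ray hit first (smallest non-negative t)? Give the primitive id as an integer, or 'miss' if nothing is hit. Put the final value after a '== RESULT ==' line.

Walk:
N0 x:[-16,23] y:[-10,11/3] z:[-34/3,8/3] -> hit [-10,8/3], descend [1, 11]
  N1 x:[-10,22] y:[-8,11/3] z:[-34/3,-10/3] -> miss, prune
  N11 x:[-16,23] y:[-10,2/3] z:[-14/3,8/3] -> hit [-14/3,2/3], descend [4, 12]
    N4 x:[-16,3] y:[-10,2/3] z:[-11/3,4/3] -> hit [-11/3,2/3], descend [3, 6]
      N3 x:[-16,3] y:[-3,2/3] z:[-2/3,4/3] -> hit [-2/3,2/3] leaf, test {P2@t=0, P14(miss)}
      N6 x:[-11,-1] y:[-10,-9] z:[-11/3,4/3] -> miss, prune
    N12 x:[4,23] y:[-8,2/3] z:[-14/3,8/3] -> miss, prune

Summary -> nodes [0, 1, 11, 4, 3, 6, 12]; box-tests=7; leaf-entries=1; first=P2

== RESULT ==
2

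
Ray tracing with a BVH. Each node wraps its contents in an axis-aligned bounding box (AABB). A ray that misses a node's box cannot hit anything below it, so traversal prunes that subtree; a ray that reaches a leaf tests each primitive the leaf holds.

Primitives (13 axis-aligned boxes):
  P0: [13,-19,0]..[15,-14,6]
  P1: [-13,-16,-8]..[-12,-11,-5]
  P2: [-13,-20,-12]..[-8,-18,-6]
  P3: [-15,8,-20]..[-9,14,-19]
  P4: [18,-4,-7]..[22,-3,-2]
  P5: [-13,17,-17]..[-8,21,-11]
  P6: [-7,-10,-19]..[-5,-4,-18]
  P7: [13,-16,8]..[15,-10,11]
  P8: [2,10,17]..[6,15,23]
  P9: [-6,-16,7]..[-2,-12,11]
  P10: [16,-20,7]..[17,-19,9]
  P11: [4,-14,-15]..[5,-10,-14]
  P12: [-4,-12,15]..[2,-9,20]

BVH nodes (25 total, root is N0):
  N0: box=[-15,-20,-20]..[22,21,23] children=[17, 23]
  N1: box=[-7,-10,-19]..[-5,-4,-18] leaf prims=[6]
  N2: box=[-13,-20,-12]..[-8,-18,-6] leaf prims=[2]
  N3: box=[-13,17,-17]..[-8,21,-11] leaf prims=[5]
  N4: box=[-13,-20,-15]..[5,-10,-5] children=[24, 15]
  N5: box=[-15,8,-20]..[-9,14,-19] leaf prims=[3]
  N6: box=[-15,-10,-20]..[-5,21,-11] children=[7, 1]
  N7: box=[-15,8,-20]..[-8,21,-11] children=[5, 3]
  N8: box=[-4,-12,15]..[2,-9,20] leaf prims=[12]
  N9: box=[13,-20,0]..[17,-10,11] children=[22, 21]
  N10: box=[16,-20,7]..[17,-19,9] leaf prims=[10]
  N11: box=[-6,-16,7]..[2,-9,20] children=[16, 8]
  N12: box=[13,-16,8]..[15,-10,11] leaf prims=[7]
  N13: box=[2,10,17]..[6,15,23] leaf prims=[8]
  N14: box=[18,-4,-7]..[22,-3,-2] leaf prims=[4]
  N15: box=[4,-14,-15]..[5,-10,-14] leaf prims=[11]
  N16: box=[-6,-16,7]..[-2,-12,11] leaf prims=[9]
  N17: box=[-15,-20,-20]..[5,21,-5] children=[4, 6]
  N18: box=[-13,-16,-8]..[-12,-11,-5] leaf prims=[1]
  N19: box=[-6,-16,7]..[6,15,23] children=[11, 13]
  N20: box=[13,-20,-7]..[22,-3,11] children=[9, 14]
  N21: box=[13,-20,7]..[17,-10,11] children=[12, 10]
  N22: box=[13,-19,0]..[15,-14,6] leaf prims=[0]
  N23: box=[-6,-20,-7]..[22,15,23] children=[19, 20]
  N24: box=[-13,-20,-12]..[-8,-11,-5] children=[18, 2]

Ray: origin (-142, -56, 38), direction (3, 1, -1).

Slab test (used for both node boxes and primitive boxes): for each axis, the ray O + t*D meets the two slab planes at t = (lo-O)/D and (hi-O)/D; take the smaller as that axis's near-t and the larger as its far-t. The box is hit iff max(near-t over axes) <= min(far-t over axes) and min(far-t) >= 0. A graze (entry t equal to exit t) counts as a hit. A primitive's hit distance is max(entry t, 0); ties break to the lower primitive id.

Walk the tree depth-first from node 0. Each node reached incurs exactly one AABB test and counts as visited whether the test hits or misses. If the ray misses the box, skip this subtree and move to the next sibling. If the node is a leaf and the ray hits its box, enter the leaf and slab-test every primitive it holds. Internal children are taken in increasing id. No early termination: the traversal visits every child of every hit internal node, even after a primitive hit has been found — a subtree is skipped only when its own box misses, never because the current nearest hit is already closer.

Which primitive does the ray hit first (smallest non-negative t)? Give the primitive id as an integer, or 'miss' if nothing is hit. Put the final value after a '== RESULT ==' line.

Trace the traversal:
N0 x:[127/3,164/3] y:[36,77] z:[15,58] -> hit [127/3,164/3], descend [17, 23]
  N17 x:[127/3,49] y:[36,77] z:[43,58] -> hit [43,49], descend [4, 6]
    N4 x:[43,49] y:[36,46] z:[43,53] -> hit [43,46], descend [15, 24]
      N15 x:[146/3,49] y:[42,46] z:[52,53] -> miss, prune
      N24 x:[43,134/3] y:[36,45] z:[43,50] -> hit [43,134/3], descend [2, 18]
        N2 x:[43,134/3] y:[36,38] z:[44,50] -> miss, prune
        N18 x:[43,130/3] y:[40,45] z:[43,46] -> hit [43,130/3] leaf, test {P1@t=43}
    N6 x:[127/3,137/3] y:[46,77] z:[49,58] -> miss, prune
  N23 x:[136/3,164/3] y:[36,71] z:[15,45] -> miss, prune

Visited [0, 17, 4, 15, 24, 2, 18, 6, 23]. Tests: 9 box, 1 leaf. Nearest: P1.

== RESULT ==
1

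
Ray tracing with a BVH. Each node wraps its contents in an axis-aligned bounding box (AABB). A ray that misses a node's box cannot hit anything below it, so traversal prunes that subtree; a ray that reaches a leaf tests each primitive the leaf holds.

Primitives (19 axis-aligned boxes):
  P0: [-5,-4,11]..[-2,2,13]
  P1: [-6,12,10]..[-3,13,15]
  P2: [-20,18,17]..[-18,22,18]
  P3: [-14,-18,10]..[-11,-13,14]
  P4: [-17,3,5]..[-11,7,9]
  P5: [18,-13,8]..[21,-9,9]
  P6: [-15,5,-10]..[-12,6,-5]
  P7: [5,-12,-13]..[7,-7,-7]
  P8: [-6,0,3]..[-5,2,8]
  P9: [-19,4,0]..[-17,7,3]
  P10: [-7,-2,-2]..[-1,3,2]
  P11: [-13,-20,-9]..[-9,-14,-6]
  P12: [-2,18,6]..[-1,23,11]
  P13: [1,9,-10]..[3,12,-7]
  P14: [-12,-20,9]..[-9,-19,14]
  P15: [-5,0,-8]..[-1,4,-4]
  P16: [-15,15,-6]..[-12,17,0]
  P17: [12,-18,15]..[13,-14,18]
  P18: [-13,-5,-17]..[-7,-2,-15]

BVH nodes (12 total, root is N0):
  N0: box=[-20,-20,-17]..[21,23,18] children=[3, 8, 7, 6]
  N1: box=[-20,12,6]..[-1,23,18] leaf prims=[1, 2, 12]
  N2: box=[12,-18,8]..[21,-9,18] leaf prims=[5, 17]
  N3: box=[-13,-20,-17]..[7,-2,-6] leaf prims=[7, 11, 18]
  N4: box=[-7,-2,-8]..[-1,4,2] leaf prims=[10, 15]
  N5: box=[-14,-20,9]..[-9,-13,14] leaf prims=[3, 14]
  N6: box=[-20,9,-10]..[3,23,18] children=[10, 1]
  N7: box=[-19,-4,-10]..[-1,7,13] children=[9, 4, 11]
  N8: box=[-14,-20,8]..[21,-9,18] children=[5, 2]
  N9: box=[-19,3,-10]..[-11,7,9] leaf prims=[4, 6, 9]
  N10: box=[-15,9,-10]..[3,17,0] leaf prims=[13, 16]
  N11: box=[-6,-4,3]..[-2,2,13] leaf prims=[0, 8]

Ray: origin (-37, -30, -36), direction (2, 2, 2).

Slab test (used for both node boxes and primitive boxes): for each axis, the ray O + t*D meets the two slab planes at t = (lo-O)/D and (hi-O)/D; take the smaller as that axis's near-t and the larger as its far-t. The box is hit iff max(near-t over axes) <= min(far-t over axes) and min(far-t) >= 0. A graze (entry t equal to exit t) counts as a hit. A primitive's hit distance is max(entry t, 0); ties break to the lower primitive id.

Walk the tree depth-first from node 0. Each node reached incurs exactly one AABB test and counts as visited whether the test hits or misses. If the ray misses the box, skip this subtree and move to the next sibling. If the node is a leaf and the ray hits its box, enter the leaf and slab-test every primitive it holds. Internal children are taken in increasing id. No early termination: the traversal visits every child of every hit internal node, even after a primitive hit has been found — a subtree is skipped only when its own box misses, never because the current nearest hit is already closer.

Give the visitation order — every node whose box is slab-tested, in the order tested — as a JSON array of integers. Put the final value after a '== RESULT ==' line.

Walk:
N0 x:[17/2,29] y:[5,53/2] z:[19/2,27] -> hit [19/2,53/2], descend [3, 6, 7, 8]
  N3 x:[12,22] y:[5,14] z:[19/2,15] -> hit [12,14] leaf, test {P7(miss), P11(miss), P18(miss)}
  N6 x:[17/2,20] y:[39/2,53/2] z:[13,27] -> hit [39/2,20], descend [1, 10]
    N1 x:[17/2,18] y:[21,53/2] z:[21,27] -> miss, prune
    N10 x:[11,20] y:[39/2,47/2] z:[13,18] -> miss, prune
  N7 x:[9,18] y:[13,37/2] z:[13,49/2] -> hit [13,18], descend [4, 9, 11]
    N4 x:[15,18] y:[14,17] z:[14,19] -> hit [15,17] leaf, test {P10(miss), P15@t=16}
    N9 x:[9,13] y:[33/2,37/2] z:[13,45/2] -> miss, prune
    N11 x:[31/2,35/2] y:[13,16] z:[39/2,49/2] -> miss, prune
  N8 x:[23/2,29] y:[5,21/2] z:[22,27] -> miss, prune

10 AABB tests over nodes [0, 3, 6, 1, 10, 7, 4, 9, 11, 8]; 2 leaves entered; closest P15.

== RESULT ==
[0, 3, 6, 1, 10, 7, 4, 9, 11, 8]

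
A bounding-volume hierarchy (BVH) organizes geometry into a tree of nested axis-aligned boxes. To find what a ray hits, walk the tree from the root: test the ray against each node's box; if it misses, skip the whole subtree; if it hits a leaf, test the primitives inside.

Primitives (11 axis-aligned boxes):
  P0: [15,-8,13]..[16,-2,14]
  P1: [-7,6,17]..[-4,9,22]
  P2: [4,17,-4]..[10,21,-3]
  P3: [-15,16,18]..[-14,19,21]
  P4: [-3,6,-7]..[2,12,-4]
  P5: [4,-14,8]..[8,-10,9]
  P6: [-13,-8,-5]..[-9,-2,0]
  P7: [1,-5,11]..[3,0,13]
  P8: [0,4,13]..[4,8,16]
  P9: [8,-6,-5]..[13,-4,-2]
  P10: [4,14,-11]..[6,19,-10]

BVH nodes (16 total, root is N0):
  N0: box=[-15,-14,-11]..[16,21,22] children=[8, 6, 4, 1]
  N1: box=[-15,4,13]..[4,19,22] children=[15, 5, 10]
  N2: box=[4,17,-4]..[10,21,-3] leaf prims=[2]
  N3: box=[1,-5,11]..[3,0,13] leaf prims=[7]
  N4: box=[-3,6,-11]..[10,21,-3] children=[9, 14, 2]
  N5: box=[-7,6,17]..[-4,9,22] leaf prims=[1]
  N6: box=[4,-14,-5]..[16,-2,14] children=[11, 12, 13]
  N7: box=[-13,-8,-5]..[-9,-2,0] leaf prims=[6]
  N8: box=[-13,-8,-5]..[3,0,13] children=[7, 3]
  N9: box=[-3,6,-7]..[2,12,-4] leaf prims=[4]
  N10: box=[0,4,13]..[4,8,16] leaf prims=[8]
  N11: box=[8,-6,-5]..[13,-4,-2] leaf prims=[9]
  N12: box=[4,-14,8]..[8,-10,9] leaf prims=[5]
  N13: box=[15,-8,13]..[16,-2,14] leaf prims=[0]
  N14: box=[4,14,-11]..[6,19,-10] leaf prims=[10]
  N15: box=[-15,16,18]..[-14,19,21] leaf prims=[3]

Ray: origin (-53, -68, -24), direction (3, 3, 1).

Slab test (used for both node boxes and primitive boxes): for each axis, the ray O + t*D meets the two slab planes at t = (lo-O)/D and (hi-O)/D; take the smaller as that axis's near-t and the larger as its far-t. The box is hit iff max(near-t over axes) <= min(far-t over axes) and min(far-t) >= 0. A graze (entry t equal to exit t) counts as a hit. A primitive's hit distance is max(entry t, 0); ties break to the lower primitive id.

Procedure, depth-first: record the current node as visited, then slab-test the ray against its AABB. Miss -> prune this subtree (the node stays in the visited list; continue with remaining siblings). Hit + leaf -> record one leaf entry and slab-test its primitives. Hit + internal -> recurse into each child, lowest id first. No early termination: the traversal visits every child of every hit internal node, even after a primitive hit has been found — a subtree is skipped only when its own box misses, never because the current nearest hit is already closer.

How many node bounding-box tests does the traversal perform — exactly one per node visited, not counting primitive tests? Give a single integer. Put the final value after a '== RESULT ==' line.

Walk:
N0 x:[38/3,23] y:[18,89/3] z:[13,46] -> hit [18,23], descend [1, 4, 6, 8]
  N1 x:[38/3,19] y:[24,29] z:[37,46] -> miss, prune
  N4 x:[50/3,21] y:[74/3,89/3] z:[13,21] -> miss, prune
  N6 x:[19,23] y:[18,22] z:[19,38] -> hit [19,22], descend [11, 12, 13]
    N11 x:[61/3,22] y:[62/3,64/3] z:[19,22] -> hit [62/3,64/3] leaf, test {P9@t=62/3}
    N12 x:[19,61/3] y:[18,58/3] z:[32,33] -> miss, prune
    N13 x:[68/3,23] y:[20,22] z:[37,38] -> miss, prune
  N8 x:[40/3,56/3] y:[20,68/3] z:[19,37] -> miss, prune

Visited [0, 1, 4, 6, 11, 12, 13, 8]. Tests: 8 box, 1 leaf. Nearest: P9.

== RESULT ==
8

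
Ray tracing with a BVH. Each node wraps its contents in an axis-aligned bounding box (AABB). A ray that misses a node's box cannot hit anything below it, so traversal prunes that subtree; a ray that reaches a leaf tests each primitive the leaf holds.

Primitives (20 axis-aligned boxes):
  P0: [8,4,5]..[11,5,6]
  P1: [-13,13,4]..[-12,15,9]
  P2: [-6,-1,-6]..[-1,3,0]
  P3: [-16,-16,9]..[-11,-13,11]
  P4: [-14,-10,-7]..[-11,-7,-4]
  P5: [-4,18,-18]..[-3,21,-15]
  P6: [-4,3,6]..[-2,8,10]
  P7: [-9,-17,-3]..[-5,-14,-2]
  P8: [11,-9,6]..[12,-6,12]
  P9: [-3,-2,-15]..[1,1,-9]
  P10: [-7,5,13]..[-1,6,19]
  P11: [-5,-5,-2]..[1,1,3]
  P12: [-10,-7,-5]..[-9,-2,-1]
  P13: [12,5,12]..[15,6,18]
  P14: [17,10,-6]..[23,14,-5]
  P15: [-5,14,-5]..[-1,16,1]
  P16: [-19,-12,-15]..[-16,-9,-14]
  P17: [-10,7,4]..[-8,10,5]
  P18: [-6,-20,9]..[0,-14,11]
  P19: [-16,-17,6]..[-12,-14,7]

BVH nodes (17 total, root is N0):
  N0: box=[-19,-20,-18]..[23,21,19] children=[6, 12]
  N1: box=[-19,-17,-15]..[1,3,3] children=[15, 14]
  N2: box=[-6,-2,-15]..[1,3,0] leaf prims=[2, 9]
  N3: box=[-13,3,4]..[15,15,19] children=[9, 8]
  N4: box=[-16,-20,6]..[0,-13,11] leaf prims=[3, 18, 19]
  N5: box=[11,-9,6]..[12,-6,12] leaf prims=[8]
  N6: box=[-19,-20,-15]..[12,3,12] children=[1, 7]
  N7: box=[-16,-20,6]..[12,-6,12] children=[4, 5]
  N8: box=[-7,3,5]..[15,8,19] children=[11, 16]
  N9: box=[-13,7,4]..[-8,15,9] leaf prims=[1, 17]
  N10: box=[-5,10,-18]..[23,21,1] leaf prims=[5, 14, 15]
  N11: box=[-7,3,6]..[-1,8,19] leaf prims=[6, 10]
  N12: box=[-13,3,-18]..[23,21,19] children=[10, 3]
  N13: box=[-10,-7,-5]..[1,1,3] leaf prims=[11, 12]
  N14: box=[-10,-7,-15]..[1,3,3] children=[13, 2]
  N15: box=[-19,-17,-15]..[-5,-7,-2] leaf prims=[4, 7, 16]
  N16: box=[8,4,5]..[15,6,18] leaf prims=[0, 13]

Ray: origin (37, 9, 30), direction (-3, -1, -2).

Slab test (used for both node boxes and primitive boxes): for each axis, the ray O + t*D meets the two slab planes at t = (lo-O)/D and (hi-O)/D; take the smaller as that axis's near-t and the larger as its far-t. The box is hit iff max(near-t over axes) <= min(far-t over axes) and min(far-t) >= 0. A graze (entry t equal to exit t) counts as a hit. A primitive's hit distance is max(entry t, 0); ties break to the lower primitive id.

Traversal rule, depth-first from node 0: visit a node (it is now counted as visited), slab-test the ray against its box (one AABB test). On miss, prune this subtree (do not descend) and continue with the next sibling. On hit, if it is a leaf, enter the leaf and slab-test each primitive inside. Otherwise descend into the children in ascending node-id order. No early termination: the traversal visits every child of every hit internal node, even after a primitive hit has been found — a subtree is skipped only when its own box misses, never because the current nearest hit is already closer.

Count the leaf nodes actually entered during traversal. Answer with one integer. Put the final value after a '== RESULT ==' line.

Traverse from the root:
N0 x:[14/3,56/3] y:[-12,29] z:[11/2,24] -> hit [11/2,56/3], descend [6, 12]
  N6 x:[25/3,56/3] y:[6,29] z:[9,45/2] -> hit [9,56/3], descend [1, 7]
    N1 x:[12,56/3] y:[6,26] z:[27/2,45/2] -> hit [27/2,56/3], descend [14, 15]
      N14 x:[12,47/3] y:[6,16] z:[27/2,45/2] -> hit [27/2,47/3], descend [2, 13]
        N2 x:[12,43/3] y:[6,11] z:[15,45/2] -> miss, prune
        N13 x:[12,47/3] y:[8,16] z:[27/2,35/2] -> hit [27/2,47/3] leaf, test {P11@t=27/2, P12@t=31/2}
      N15 x:[14,56/3] y:[16,26] z:[16,45/2] -> hit [16,56/3] leaf, test {P4@t=17, P7(miss), P16(miss)}
    N7 x:[25/3,53/3] y:[15,29] z:[9,12] -> miss, prune
  N12 x:[14/3,50/3] y:[-12,6] z:[11/2,24] -> hit [11/2,6], descend [3, 10]
    N3 x:[22/3,50/3] y:[-6,6] z:[11/2,13] -> miss, prune
    N10 x:[14/3,14] y:[-12,-1] z:[29/2,24] -> miss, prune

order=[0, 6, 1, 14, 2, 13, 15, 7, 12, 3, 10]  |boxes|=11  |leaves|=2  hit=P11

== RESULT ==
2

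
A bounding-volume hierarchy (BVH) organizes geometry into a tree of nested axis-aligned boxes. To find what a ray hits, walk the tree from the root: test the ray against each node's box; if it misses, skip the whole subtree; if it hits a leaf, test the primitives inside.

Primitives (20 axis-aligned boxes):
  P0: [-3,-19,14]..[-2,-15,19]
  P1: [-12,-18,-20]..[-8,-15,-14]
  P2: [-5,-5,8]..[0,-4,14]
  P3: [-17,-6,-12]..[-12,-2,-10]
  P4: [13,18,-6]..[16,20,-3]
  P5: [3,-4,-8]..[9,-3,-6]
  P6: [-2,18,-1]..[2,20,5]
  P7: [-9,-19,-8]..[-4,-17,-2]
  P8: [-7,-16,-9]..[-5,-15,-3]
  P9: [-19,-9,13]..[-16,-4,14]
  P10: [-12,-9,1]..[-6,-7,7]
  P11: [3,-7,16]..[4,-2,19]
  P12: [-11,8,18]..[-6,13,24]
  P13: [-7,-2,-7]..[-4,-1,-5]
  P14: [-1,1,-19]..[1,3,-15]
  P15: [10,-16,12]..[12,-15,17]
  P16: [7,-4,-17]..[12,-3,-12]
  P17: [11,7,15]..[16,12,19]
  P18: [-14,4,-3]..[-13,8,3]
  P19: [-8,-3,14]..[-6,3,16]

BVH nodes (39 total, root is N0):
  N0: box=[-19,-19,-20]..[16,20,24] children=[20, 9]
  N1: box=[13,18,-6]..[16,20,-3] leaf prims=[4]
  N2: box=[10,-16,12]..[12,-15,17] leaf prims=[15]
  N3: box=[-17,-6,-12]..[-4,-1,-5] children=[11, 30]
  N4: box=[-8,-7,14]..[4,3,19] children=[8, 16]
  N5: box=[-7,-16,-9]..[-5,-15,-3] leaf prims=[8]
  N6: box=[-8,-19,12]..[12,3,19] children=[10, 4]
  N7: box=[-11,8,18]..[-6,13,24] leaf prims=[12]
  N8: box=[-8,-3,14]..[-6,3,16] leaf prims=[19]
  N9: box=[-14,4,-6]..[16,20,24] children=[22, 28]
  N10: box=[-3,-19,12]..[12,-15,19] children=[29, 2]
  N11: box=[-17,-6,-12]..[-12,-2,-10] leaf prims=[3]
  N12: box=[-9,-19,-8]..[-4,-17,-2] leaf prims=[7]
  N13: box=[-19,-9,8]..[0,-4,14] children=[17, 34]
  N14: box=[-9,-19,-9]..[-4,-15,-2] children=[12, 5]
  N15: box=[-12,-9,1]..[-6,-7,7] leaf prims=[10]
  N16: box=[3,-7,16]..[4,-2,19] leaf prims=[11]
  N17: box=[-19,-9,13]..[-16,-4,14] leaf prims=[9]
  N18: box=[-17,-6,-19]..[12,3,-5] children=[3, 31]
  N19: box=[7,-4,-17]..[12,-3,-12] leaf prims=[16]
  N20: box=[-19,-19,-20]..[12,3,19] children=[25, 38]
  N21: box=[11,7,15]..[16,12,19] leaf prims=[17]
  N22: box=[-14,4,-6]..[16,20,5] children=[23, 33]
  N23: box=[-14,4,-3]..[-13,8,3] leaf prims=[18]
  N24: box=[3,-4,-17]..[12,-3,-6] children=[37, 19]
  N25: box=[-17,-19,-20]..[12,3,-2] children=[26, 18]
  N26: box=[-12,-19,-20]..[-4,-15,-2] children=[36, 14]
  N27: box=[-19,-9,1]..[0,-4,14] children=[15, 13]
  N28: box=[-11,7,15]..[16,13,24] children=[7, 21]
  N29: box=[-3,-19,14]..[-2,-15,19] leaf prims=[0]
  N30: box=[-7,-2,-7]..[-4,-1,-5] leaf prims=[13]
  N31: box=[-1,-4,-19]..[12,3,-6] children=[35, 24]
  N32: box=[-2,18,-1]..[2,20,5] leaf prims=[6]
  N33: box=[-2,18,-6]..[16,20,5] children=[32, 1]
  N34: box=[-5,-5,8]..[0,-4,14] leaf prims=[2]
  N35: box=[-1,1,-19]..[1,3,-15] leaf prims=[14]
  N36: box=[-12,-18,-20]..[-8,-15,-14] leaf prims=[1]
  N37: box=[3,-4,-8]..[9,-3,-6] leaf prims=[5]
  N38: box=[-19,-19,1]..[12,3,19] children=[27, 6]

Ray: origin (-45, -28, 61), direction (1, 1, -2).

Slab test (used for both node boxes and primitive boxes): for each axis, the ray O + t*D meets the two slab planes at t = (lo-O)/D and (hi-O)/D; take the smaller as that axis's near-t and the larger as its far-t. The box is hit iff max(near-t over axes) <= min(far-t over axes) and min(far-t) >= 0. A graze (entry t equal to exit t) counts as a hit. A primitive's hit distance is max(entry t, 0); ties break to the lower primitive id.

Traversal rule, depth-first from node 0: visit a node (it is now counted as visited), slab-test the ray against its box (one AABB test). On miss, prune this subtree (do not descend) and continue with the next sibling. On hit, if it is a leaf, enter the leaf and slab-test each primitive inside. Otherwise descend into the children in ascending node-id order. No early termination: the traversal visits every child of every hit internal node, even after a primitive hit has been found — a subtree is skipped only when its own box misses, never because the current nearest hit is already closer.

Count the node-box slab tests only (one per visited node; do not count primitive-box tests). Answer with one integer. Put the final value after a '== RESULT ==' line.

Trace the traversal:
N0 x:[26,61] y:[9,48] z:[37/2,81/2] -> hit [26,81/2], descend [9, 20]
  N9 x:[31,61] y:[32,48] z:[37/2,67/2] -> hit [32,67/2], descend [22, 28]
    N22 x:[31,61] y:[32,48] z:[28,67/2] -> hit [32,67/2], descend [23, 33]
      N23 x:[31,32] y:[32,36] z:[29,32] -> hit [32,32] leaf, test {P18@t=32}
      N33 x:[43,61] y:[46,48] z:[28,67/2] -> miss, prune
    N28 x:[34,61] y:[35,41] z:[37/2,23] -> miss, prune
  N20 x:[26,57] y:[9,31] z:[21,81/2] -> hit [26,31], descend [25, 38]
    N25 x:[28,57] y:[9,31] z:[63/2,81/2] -> miss, prune
    N38 x:[26,57] y:[9,31] z:[21,30] -> hit [26,30], descend [6, 27]
      N6 x:[37,57] y:[9,31] z:[21,49/2] -> miss, prune
      N27 x:[26,45] y:[19,24] z:[47/2,30] -> miss, prune

11 AABB tests over nodes [0, 9, 22, 23, 33, 28, 20, 25, 38, 6, 27]; 1 leaf entered; closest P18.

== RESULT ==
11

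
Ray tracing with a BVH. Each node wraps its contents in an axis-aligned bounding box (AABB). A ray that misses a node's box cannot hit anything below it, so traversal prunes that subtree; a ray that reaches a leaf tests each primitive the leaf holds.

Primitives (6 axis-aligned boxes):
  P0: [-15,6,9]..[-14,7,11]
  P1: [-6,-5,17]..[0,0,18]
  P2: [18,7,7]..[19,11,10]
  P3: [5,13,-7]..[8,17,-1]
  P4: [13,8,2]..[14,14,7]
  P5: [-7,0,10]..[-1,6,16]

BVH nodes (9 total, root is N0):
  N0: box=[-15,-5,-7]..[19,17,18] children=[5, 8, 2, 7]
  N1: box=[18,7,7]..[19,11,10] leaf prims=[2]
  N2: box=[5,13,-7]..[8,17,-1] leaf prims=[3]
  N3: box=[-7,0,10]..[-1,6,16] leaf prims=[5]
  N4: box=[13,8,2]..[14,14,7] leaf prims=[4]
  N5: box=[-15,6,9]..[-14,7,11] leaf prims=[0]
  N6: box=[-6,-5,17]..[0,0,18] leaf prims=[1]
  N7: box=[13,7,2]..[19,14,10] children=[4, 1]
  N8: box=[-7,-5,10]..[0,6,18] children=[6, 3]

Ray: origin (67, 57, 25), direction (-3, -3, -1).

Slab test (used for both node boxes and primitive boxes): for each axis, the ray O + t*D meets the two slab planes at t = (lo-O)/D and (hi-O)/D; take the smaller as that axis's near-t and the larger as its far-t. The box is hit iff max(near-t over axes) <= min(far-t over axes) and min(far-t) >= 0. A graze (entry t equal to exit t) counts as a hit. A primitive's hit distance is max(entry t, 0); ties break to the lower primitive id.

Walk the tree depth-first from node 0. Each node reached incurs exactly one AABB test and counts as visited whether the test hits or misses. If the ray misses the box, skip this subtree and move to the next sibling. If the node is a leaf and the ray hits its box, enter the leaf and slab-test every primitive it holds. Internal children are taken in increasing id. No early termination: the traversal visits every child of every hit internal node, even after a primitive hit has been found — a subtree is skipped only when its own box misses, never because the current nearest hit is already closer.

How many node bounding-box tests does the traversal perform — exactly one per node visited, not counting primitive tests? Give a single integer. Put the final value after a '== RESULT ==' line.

Traverse from the root:
N0 x:[16,82/3] y:[40/3,62/3] z:[7,32] -> hit [16,62/3], descend [2, 5, 7, 8]
  N2 x:[59/3,62/3] y:[40/3,44/3] z:[26,32] -> miss, prune
  N5 x:[27,82/3] y:[50/3,17] z:[14,16] -> miss, prune
  N7 x:[16,18] y:[43/3,50/3] z:[15,23] -> hit [16,50/3], descend [1, 4]
    N1 x:[16,49/3] y:[46/3,50/3] z:[15,18] -> hit [16,49/3] leaf, test {P2@t=16}
    N4 x:[53/3,18] y:[43/3,49/3] z:[18,23] -> miss, prune
  N8 x:[67/3,74/3] y:[17,62/3] z:[7,15] -> miss, prune

order=[0, 2, 5, 7, 1, 4, 8]  |boxes|=7  |leaves|=1  hit=P2

== RESULT ==
7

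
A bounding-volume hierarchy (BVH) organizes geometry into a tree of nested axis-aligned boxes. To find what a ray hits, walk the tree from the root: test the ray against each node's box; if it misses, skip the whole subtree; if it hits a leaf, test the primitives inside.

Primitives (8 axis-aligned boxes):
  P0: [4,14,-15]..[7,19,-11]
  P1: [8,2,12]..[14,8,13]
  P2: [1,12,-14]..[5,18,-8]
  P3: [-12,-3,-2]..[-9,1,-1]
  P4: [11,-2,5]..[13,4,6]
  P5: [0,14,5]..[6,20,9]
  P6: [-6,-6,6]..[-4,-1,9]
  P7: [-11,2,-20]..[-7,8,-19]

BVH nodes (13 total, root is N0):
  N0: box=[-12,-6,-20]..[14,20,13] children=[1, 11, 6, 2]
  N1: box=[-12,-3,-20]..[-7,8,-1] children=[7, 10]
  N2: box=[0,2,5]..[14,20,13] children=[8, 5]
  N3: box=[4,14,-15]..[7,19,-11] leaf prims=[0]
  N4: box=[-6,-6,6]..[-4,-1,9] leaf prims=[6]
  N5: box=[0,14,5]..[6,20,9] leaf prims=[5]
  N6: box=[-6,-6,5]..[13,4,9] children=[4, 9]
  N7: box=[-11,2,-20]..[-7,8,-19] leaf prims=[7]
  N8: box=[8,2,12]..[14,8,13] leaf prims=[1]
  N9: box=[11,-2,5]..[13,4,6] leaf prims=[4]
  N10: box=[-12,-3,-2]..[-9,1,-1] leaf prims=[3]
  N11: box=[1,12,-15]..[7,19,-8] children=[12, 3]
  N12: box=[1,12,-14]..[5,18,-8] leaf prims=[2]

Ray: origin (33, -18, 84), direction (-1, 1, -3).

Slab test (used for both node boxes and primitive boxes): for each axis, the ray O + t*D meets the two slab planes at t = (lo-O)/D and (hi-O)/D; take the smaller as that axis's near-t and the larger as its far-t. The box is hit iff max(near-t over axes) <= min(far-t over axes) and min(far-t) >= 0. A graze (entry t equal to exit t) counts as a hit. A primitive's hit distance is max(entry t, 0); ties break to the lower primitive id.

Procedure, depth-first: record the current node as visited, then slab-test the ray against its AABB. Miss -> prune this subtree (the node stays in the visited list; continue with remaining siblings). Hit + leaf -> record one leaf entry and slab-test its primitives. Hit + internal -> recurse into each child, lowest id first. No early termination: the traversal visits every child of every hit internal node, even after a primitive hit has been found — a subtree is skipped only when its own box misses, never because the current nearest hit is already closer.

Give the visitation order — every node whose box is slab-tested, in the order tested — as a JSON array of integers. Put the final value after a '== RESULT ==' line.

Trace the traversal:
N0 x:[19,45] y:[12,38] z:[71/3,104/3] -> hit [71/3,104/3], descend [1, 2, 6, 11]
  N1 x:[40,45] y:[15,26] z:[85/3,104/3] -> miss, prune
  N2 x:[19,33] y:[20,38] z:[71/3,79/3] -> hit [71/3,79/3], descend [5, 8]
    N5 x:[27,33] y:[32,38] z:[25,79/3] -> miss, prune
    N8 x:[19,25] y:[20,26] z:[71/3,24] -> hit [71/3,24] leaf, test {P1@t=71/3}
  N6 x:[20,39] y:[12,22] z:[25,79/3] -> miss, prune
  N11 x:[26,32] y:[30,37] z:[92/3,33] -> hit [92/3,32], descend [3, 12]
    N3 x:[26,29] y:[32,37] z:[95/3,33] -> miss, prune
    N12 x:[28,32] y:[30,36] z:[92/3,98/3] -> hit [92/3,32] leaf, test {P2@t=92/3}

order=[0, 1, 2, 5, 8, 6, 11, 3, 12]  |boxes|=9  |leaves|=2  hit=P1

== RESULT ==
[0, 1, 2, 5, 8, 6, 11, 3, 12]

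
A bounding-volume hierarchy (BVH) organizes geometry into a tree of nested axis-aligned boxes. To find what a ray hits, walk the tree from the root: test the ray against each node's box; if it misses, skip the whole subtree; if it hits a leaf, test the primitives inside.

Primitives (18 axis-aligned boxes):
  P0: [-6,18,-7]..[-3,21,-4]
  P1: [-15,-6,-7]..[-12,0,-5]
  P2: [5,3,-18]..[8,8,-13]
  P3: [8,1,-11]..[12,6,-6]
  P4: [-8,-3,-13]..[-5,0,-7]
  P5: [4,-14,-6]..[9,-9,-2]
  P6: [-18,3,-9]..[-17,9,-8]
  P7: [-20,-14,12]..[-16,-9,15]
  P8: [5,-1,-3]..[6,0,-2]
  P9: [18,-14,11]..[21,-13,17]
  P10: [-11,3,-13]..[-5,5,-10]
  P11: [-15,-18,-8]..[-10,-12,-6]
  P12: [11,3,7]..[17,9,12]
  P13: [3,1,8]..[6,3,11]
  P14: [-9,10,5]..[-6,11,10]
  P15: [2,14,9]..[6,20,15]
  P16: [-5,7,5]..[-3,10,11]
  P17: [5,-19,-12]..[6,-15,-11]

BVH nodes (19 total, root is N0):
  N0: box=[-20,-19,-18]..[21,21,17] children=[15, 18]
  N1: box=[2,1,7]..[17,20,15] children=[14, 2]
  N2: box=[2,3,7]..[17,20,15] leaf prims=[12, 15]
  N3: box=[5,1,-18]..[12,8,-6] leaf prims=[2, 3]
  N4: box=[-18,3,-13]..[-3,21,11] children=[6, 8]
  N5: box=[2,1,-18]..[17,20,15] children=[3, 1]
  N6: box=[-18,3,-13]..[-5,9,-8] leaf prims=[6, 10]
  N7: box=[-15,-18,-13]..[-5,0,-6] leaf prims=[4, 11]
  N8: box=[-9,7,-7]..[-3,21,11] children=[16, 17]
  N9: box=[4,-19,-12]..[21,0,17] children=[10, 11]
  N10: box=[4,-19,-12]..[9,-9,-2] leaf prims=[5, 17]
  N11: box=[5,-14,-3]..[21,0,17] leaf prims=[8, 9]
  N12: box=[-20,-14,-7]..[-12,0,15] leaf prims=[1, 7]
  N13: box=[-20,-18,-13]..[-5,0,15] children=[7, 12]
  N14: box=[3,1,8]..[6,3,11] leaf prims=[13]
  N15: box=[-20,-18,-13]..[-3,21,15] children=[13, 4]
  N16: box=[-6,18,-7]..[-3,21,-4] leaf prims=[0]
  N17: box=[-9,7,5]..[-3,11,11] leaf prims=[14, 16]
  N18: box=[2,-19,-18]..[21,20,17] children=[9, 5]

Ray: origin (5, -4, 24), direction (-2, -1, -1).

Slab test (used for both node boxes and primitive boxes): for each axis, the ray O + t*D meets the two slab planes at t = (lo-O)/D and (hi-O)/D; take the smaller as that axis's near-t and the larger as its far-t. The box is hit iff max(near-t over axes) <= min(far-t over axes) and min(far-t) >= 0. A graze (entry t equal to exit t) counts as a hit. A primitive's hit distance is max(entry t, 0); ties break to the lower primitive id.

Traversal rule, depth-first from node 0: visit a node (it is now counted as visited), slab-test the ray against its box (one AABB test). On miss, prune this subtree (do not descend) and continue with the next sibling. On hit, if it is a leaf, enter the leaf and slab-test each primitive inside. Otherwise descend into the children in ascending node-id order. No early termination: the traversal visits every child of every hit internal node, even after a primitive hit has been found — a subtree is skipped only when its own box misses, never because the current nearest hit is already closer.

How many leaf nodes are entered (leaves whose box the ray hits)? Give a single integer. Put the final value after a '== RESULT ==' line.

Walk:
N0 x:[-8,25/2] y:[-25,15] z:[7,42] -> hit [7,25/2], descend [15, 18]
  N15 x:[4,25/2] y:[-25,14] z:[9,37] -> hit [9,25/2], descend [4, 13]
    N4 x:[4,23/2] y:[-25,-7] z:[13,37] -> miss, prune
    N13 x:[5,25/2] y:[-4,14] z:[9,37] -> hit [9,25/2], descend [7, 12]
      N7 x:[5,10] y:[-4,14] z:[30,37] -> miss, prune
      N12 x:[17/2,25/2] y:[-4,10] z:[9,31] -> hit [9,10] leaf, test {P1(miss), P7(miss)}
  N18 x:[-8,3/2] y:[-24,15] z:[7,42] -> miss, prune

7 AABB tests over nodes [0, 15, 4, 13, 7, 12, 18]; 1 leaf entered; closest miss.

== RESULT ==
1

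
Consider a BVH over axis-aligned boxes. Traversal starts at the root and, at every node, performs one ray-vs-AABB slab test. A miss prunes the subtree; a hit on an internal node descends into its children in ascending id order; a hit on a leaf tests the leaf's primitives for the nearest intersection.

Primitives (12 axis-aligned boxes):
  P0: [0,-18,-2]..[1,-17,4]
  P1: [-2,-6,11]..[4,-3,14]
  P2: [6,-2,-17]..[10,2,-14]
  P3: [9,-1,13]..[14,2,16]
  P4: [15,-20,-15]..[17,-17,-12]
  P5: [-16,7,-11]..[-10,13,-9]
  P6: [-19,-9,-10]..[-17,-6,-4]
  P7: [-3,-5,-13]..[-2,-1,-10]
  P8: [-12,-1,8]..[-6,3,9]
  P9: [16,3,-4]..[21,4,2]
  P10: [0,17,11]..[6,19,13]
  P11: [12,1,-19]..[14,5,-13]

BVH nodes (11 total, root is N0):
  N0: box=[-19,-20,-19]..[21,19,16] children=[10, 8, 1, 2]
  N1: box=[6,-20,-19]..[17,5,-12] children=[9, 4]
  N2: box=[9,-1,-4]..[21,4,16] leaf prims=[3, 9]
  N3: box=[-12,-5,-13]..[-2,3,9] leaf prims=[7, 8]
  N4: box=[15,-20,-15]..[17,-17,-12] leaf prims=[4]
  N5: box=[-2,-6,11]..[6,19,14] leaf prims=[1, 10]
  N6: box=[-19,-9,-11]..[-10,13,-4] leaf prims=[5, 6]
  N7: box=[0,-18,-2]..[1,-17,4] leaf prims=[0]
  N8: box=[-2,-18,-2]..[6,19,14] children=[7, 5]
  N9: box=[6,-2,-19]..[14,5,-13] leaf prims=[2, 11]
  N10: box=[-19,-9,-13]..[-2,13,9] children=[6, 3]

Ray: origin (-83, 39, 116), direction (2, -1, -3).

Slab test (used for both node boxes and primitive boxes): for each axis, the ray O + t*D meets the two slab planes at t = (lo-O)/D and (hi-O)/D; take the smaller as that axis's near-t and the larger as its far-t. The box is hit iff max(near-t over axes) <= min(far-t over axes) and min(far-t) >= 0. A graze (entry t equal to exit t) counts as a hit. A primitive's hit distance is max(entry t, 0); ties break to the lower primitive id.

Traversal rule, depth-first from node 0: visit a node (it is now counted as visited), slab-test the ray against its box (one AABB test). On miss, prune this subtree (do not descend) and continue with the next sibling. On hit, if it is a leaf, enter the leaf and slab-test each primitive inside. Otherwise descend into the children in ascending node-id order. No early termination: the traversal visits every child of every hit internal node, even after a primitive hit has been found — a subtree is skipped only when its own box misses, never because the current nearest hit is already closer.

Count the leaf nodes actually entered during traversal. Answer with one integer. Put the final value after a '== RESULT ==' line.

Traverse from the root:
N0 x:[32,52] y:[20,59] z:[100/3,45] -> hit [100/3,45], descend [1, 2, 8, 10]
  N1 x:[89/2,50] y:[34,59] z:[128/3,45] -> hit [89/2,45], descend [4, 9]
    N4 x:[49,50] y:[56,59] z:[128/3,131/3] -> miss, prune
    N9 x:[89/2,97/2] y:[34,41] z:[43,45] -> miss, prune
  N2 x:[46,52] y:[35,40] z:[100/3,40] -> miss, prune
  N8 x:[81/2,89/2] y:[20,57] z:[34,118/3] -> miss, prune
  N10 x:[32,81/2] y:[26,48] z:[107/3,43] -> hit [107/3,81/2], descend [3, 6]
    N3 x:[71/2,81/2] y:[36,44] z:[107/3,43] -> hit [36,81/2] leaf, test {P7(miss), P8@t=36}
    N6 x:[32,73/2] y:[26,48] z:[40,127/3] -> miss, prune

Summary -> nodes [0, 1, 4, 9, 2, 8, 10, 3, 6]; box-tests=9; leaf-entries=1; first=P8

== RESULT ==
1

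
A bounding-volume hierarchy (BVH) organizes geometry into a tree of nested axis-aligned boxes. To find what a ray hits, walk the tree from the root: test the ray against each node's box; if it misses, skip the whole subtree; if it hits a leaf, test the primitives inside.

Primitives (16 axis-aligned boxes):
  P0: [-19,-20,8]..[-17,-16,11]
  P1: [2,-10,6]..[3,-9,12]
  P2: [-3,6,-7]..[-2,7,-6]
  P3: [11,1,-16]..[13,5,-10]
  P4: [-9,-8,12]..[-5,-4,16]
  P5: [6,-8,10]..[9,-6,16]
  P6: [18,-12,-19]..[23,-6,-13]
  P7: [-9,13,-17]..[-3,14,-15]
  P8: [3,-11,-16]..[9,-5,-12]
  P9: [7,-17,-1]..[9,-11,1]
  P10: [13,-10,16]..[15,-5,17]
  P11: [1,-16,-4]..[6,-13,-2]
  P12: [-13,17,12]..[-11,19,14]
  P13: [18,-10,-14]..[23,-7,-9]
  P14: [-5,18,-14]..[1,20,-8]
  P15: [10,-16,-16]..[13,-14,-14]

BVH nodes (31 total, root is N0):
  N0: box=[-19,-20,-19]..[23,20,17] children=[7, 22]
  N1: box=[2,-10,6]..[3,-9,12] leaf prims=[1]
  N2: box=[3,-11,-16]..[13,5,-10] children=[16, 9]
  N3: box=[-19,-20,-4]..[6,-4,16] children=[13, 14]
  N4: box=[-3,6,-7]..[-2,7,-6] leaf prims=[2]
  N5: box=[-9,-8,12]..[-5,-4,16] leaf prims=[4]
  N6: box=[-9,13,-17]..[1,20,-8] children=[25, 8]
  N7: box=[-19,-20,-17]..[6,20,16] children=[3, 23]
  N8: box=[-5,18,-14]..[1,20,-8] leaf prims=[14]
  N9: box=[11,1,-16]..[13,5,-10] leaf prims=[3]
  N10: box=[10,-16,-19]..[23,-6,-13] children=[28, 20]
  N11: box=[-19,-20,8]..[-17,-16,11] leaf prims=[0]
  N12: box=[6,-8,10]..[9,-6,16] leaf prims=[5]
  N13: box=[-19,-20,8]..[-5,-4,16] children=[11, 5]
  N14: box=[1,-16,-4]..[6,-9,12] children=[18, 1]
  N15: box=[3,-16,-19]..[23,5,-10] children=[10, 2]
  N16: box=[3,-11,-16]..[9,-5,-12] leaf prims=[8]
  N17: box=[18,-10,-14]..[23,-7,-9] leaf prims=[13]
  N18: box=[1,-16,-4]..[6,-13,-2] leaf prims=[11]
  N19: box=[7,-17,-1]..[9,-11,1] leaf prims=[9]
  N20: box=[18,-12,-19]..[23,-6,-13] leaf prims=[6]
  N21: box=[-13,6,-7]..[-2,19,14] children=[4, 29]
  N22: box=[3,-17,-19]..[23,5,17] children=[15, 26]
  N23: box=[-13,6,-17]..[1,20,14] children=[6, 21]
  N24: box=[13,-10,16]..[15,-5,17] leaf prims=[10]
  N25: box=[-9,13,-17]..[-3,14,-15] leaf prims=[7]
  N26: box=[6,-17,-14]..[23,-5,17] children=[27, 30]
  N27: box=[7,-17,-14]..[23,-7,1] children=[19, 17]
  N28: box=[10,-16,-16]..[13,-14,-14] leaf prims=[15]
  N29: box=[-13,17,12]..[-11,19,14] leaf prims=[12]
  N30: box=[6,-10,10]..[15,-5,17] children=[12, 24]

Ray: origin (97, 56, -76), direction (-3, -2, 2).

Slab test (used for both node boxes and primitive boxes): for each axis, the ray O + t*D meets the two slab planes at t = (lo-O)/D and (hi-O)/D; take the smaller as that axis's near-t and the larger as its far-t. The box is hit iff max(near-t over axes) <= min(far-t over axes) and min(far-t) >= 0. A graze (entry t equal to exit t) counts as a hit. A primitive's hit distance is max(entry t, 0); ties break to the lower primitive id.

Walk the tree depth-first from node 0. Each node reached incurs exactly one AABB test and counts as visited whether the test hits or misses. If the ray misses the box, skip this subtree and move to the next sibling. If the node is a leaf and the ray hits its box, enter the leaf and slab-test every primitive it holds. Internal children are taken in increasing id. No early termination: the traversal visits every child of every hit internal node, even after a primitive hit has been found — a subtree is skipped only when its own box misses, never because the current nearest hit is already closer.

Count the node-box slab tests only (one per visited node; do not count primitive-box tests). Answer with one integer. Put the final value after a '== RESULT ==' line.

Walk:
N0 x:[74/3,116/3] y:[18,38] z:[57/2,93/2] -> hit [57/2,38], descend [7, 22]
  N7 x:[91/3,116/3] y:[18,38] z:[59/2,46] -> hit [91/3,38], descend [3, 23]
    N3 x:[91/3,116/3] y:[30,38] z:[36,46] -> hit [36,38], descend [13, 14]
      N13 x:[34,116/3] y:[30,38] z:[42,46] -> miss, prune
      N14 x:[91/3,32] y:[65/2,36] z:[36,44] -> miss, prune
    N23 x:[32,110/3] y:[18,25] z:[59/2,45] -> miss, prune
  N22 x:[74/3,94/3] y:[51/2,73/2] z:[57/2,93/2] -> hit [57/2,94/3], descend [15, 26]
    N15 x:[74/3,94/3] y:[51/2,36] z:[57/2,33] -> hit [57/2,94/3], descend [2, 10]
      N2 x:[28,94/3] y:[51/2,67/2] z:[30,33] -> hit [30,94/3], descend [9, 16]
        N9 x:[28,86/3] y:[51/2,55/2] z:[30,33] -> miss, prune
        N16 x:[88/3,94/3] y:[61/2,67/2] z:[30,32] -> hit [61/2,94/3] leaf, test {P8@t=61/2}
      N10 x:[74/3,29] y:[31,36] z:[57/2,63/2] -> miss, prune
    N26 x:[74/3,91/3] y:[61/2,73/2] z:[31,93/2] -> miss, prune

Visited [0, 7, 3, 13, 14, 23, 22, 15, 2, 9, 16, 10, 26]. Tests: 13 box, 1 leaf. Nearest: P8.

== RESULT ==
13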